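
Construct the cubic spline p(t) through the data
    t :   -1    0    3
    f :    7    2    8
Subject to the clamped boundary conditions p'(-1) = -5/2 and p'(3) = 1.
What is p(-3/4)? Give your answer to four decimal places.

Put σ_i = p'' at the i-th knot. Here h = (1, 3) and Δ = (-5, 2), so the interior equations h_(i-1)·σ_(i-1) + 2(h_(i-1)+h_i)·σ_i + h_i·σ_(i+1) = 6(Δ_i − Δ_(i-1)) read
  1·σ_0 + 8·σ_1 + 3·σ_2 = 6(Δ_1 - Δ_0) = 42
Clamped end conditions give two more equations: 2h_0·σ_0 + h_0·σ_1 = 6(Δ_0 - p'(-1)) = -15 and h_1·σ_1 + 2h_1·σ_2 = 6(p'(3) - Δ_1) = -6.
Solving: σ_0 = -95/8, σ_1 = 35/4, σ_2 = -43/8.
On [-1, 0], p(t) = 7 - 5/2·(t + 1) - 95/16·(t + 1)² + 55/16·(t + 1)³.
With (t + 1) = 1/4: p(-3/4) = 6203/1024.

6.0576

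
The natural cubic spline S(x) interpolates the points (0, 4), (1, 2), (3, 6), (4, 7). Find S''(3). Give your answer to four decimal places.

With M_i denoting the second derivative at x_i, h_i = 1, 2, 1, and Δ_i = (y_(i+1) − y_i)/h_i = -2, 2, 1:
  1·M_0 + 6·M_1 + 2·M_2 = 6(Δ_1 - Δ_0) = 24
  2·M_1 + 6·M_2 + 1·M_3 = 6(Δ_2 - Δ_1) = -6
Natural end conditions: M_0 = M_3 = 0.
Forward elimination and back-substitution give M_0 = 0, M_1 = 39/8, M_2 = -21/8, M_3 = 0.

-2.6250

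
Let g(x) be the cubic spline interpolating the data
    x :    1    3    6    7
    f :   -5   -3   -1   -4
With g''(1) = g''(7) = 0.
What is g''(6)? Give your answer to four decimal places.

-3.0141

With σ_i denoting the second derivative at x_i, h_i = 2, 3, 1, and Δ_i = (y_(i+1) − y_i)/h_i = 1, 2/3, -3:
  2·σ_0 + 10·σ_1 + 3·σ_2 = 6(Δ_1 - Δ_0) = -2
  3·σ_1 + 8·σ_2 + 1·σ_3 = 6(Δ_2 - Δ_1) = -22
Natural end conditions: σ_0 = σ_3 = 0.
Hence σ_0 = 0, σ_1 = 50/71, σ_2 = -214/71, σ_3 = 0.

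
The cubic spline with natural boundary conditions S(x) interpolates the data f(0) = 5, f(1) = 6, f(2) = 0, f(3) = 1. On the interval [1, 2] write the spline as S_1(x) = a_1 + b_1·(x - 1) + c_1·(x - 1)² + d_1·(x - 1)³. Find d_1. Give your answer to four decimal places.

4.6667

Let M_i = S''(x_i). Step sizes h_i = 1, 1, 1; slopes of the chords Δ_i = (y_(i+1) - y_i)/h_i = 1, -6, 1.
  1·M_0 + 4·M_1 + 1·M_2 = 6(Δ_1 - Δ_0) = -42
  1·M_1 + 4·M_2 + 1·M_3 = 6(Δ_2 - Δ_1) = 42
Natural end conditions: M_0 = M_3 = 0.
Solving the tridiagonal system: M_0 = 0, M_1 = -14, M_2 = 14, M_3 = 0.
On [1, 2], with S_1(x) = a_1 + b_1·(x - 1) + c_1·(x - 1)² + d_1·(x - 1)³: c_1 = M_1/2 = -7, d_1 = (M_2 - M_1)/(6h_1) = 14/3, b_1 = Δ_1 - h_1(2M_1 + M_2)/6 = -11/3.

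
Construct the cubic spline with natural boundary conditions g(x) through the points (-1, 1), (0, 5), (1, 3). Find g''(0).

With σ_i denoting the second derivative at x_i, h_i = 1, 1, and Δ_i = (y_(i+1) − y_i)/h_i = 4, -2:
  1·σ_0 + 4·σ_1 + 1·σ_2 = 6(Δ_1 - Δ_0) = -36
Natural end conditions: σ_0 = σ_2 = 0.
Forward elimination and back-substitution give σ_0 = 0, σ_1 = -9, σ_2 = 0.

-9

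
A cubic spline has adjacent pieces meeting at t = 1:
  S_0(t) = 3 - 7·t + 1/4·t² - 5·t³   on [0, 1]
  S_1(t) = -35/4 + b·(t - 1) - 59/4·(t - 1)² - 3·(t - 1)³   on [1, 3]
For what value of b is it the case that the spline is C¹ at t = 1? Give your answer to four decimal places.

S_0'(t) = -7 + 1/2·t - 15·t², so S_0'(1) = -43/2. On the right, S_1'(1) = b, so b = -43/2.

-21.5000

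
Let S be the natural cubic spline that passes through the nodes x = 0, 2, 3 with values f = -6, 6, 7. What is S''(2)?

-5

With σ_i denoting the second derivative at x_i, h_i = 2, 1, and Δ_i = (y_(i+1) − y_i)/h_i = 6, 1:
  2·σ_0 + 6·σ_1 + 1·σ_2 = 6(Δ_1 - Δ_0) = -30
Natural end conditions: σ_0 = σ_2 = 0.
Solving the tridiagonal system: σ_0 = 0, σ_1 = -5, σ_2 = 0.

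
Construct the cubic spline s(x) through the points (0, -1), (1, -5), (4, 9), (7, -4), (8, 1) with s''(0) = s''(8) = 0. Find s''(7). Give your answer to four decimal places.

With M_i denoting the second derivative at x_i, h_i = 1, 3, 3, 1, and Δ_i = (y_(i+1) − y_i)/h_i = -4, 14/3, -13/3, 5:
  1·M_0 + 8·M_1 + 3·M_2 = 6(Δ_1 - Δ_0) = 52
  3·M_1 + 12·M_2 + 3·M_3 = 6(Δ_2 - Δ_1) = -54
  3·M_2 + 8·M_3 + 1·M_4 = 6(Δ_3 - Δ_2) = 56
Natural end conditions: M_0 = M_4 = 0.
Solving the tridiagonal system: M_0 = 0, M_1 = 527/52, M_2 = -126/13, M_3 = 553/52, M_4 = 0.

10.6346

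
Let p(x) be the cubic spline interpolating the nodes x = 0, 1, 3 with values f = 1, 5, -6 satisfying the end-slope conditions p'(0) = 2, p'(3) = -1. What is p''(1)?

With σ_i denoting the second derivative at x_i, h_i = 1, 2, and Δ_i = (y_(i+1) − y_i)/h_i = 4, -11/2:
  1·σ_0 + 6·σ_1 + 2·σ_2 = 6(Δ_1 - Δ_0) = -57
Clamped end conditions give two more equations: 2h_0·σ_0 + h_0·σ_1 = 6(Δ_0 - p'(0)) = 12 and h_1·σ_1 + 2h_1·σ_2 = 6(p'(3) - Δ_1) = 27.
Hence σ_0 = 29/2, σ_1 = -17, σ_2 = 61/4.

-17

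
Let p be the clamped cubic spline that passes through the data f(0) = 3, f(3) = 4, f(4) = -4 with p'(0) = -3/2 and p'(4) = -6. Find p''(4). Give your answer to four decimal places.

Write M_i for p''(x_i). With h_i = 3, 1 and divided differences Δ_i = 1/3, -8, the continuity of p' gives the tridiagonal system
  3·M_0 + 8·M_1 + 1·M_2 = 6(Δ_1 - Δ_0) = -50
Clamped end conditions give two more equations: 2h_0·M_0 + h_0·M_1 = 6(Δ_0 - p'(0)) = 11 and h_1·M_1 + 2h_1·M_2 = 6(p'(4) - Δ_1) = 12.
Solving: M_0 = 167/24, M_1 = -41/4, M_2 = 89/8.

11.1250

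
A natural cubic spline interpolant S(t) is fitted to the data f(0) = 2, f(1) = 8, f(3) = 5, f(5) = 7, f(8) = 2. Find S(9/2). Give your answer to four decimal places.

6.3113

With M_i denoting the second derivative at x_i, h_i = 1, 2, 2, 3, and Δ_i = (y_(i+1) − y_i)/h_i = 6, -3/2, 1, -5/3:
  1·M_0 + 6·M_1 + 2·M_2 = 6(Δ_1 - Δ_0) = -45
  2·M_1 + 8·M_2 + 2·M_3 = 6(Δ_2 - Δ_1) = 15
  2·M_2 + 10·M_3 + 3·M_4 = 6(Δ_3 - Δ_2) = -16
Natural end conditions: M_0 = M_4 = 0.
Forward elimination and back-substitution give M_0 = 0, M_1 = -473/52, M_2 = 249/52, M_3 = -133/52, M_4 = 0.
On [3, 5], S(t) = 5 - 209/156·(t - 3) + 249/104·(t - 3)² - 191/312·(t - 3)³.
With (t - 3) = 3/2: S(9/2) = 5251/832.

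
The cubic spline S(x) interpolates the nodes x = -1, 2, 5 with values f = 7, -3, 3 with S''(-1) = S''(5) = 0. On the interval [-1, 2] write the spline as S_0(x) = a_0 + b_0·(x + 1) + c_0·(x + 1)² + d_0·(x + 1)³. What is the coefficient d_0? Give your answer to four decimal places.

0.1481

With M_i denoting the second derivative at x_i, h_i = 3, 3, and Δ_i = (y_(i+1) − y_i)/h_i = -10/3, 2:
  3·M_0 + 12·M_1 + 3·M_2 = 6(Δ_1 - Δ_0) = 32
Natural end conditions: M_0 = M_2 = 0.
Forward elimination and back-substitution give M_0 = 0, M_1 = 8/3, M_2 = 0.
On [-1, 2], with S_0(x) = a_0 + b_0·(x + 1) + c_0·(x + 1)² + d_0·(x + 1)³: c_0 = M_0/2 = 0, d_0 = (M_1 - M_0)/(6h_0) = 4/27, b_0 = Δ_0 - h_0(2M_0 + M_1)/6 = -14/3.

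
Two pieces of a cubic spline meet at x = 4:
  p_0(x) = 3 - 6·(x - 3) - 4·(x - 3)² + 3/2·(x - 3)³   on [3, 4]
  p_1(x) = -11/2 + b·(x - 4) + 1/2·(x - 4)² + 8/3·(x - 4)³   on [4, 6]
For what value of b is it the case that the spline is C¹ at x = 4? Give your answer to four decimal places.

p_0'(x) = -6 - 8·(x - 3) + 9/2·(x - 3)², so p_0'(4) = -19/2. On the right, p_1'(4) = b, so b = -19/2.

-9.5000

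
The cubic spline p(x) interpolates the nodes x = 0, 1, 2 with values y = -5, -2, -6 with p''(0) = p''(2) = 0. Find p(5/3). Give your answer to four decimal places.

With σ_i denoting the second derivative at x_i, h_i = 1, 1, and Δ_i = (y_(i+1) − y_i)/h_i = 3, -4:
  1·σ_0 + 4·σ_1 + 1·σ_2 = 6(Δ_1 - Δ_0) = -42
Natural end conditions: σ_0 = σ_2 = 0.
Forward elimination and back-substitution give σ_0 = 0, σ_1 = -21/2, σ_2 = 0.
On [1, 2], p(x) = -2 - 1/2·(x - 1) - 21/4·(x - 1)² + 7/4·(x - 1)³.
With (x - 1) = 2/3: p(5/3) = -112/27.

-4.1481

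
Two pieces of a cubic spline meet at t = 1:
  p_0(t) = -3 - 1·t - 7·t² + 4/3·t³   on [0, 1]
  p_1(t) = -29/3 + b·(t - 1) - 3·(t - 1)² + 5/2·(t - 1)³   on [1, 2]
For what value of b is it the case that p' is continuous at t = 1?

p_0'(t) = -1 - 14·t + 4·t², so p_0'(1) = -11. On the right, p_1'(1) = b, so b = -11.

-11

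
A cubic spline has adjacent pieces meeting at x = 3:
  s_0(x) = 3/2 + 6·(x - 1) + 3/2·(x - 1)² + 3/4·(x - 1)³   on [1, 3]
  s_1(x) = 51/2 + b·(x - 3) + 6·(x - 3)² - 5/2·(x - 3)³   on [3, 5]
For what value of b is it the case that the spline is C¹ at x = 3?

21

s_0'(x) = 6 + 3·(x - 1) + 9/4·(x - 1)², so s_0'(3) = 21. On the right, s_1'(3) = b, so b = 21.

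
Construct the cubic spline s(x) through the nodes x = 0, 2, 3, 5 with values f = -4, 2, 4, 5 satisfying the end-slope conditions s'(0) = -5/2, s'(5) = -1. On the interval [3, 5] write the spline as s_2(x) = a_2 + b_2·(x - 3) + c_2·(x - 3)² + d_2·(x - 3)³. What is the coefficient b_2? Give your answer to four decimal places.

Let M_i = s''(x_i). Step sizes h_i = 2, 1, 2; slopes of the chords Δ_i = (y_(i+1) - y_i)/h_i = 3, 2, 1/2.
  2·M_0 + 6·M_1 + 1·M_2 = 6(Δ_1 - Δ_0) = -6
  1·M_1 + 6·M_2 + 2·M_3 = 6(Δ_2 - Δ_1) = -9
Clamped end conditions give two more equations: 2h_0·M_0 + h_0·M_1 = 6(Δ_0 - s'(0)) = 33 and h_2·M_2 + 2h_2·M_3 = 6(s'(5) - Δ_2) = -9.
Solving the tridiagonal system: M_0 = 21/2, M_1 = -9/2, M_2 = 0, M_3 = -9/4.
On [3, 5], with s_2(x) = a_2 + b_2·(x - 3) + c_2·(x - 3)² + d_2·(x - 3)³: c_2 = M_2/2 = 0, d_2 = (M_3 - M_2)/(6h_2) = -3/16, b_2 = Δ_2 - h_2(2M_2 + M_3)/6 = 5/4.

1.2500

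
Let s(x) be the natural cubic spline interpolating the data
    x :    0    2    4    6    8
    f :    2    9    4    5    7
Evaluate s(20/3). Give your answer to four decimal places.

Put M_i = s'' at the i-th knot. Here h = (2, 2, 2, 2) and Δ = (7/2, -5/2, 1/2, 1), so the interior equations h_(i-1)·M_(i-1) + 2(h_(i-1)+h_i)·M_i + h_i·M_(i+1) = 6(Δ_i − Δ_(i-1)) read
  2·M_0 + 8·M_1 + 2·M_2 = 6(Δ_1 - Δ_0) = -36
  2·M_1 + 8·M_2 + 2·M_3 = 6(Δ_2 - Δ_1) = 18
  2·M_2 + 8·M_3 + 2·M_4 = 6(Δ_3 - Δ_2) = 3
Natural end conditions: M_0 = M_4 = 0.
Solving the tridiagonal system: M_0 = 0, M_1 = -87/16, M_2 = 15/4, M_3 = -9/16, M_4 = 0.
On [6, 8], s(x) = 5 + 11/8·(x - 6) - 9/32·(x - 6)² + 3/64·(x - 6)³.
With (x - 6) = 2/3: s(20/3) = 209/36.

5.8056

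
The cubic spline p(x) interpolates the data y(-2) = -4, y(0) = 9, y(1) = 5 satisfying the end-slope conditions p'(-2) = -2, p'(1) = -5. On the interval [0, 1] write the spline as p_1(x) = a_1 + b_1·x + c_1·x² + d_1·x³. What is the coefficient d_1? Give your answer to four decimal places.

Write M_i for p''(x_i). With h_i = 2, 1 and divided differences Δ_i = 13/2, -4, the continuity of p' gives the tridiagonal system
  2·M_0 + 6·M_1 + 1·M_2 = 6(Δ_1 - Δ_0) = -63
Clamped end conditions give two more equations: 2h_0·M_0 + h_0·M_1 = 6(Δ_0 - p'(-2)) = 51 and h_1·M_1 + 2h_1·M_2 = 6(p'(1) - Δ_1) = -6.
Solving: M_0 = 89/4, M_1 = -19, M_2 = 13/2.
On [0, 1], with p_1(x) = a_1 + b_1·x + c_1·x² + d_1·x³: c_1 = M_1/2 = -19/2, d_1 = (M_2 - M_1)/(6h_1) = 17/4, b_1 = Δ_1 - h_1(2M_1 + M_2)/6 = 5/4.

4.2500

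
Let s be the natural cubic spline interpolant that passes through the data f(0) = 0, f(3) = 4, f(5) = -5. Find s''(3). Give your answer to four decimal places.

Put M_i = s'' at the i-th knot. Here h = (3, 2) and Δ = (4/3, -9/2), so the interior equations h_(i-1)·M_(i-1) + 2(h_(i-1)+h_i)·M_i + h_i·M_(i+1) = 6(Δ_i − Δ_(i-1)) read
  3·M_0 + 10·M_1 + 2·M_2 = 6(Δ_1 - Δ_0) = -35
Natural end conditions: M_0 = M_2 = 0.
Hence M_0 = 0, M_1 = -7/2, M_2 = 0.

-3.5000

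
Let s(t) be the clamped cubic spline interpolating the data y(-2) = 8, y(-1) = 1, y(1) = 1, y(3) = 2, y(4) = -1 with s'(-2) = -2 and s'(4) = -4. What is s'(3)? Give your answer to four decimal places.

Put σ_i = s'' at the i-th knot. Here h = (1, 2, 2, 1) and Δ = (-7, 0, 1/2, -3), so the interior equations h_(i-1)·σ_(i-1) + 2(h_(i-1)+h_i)·σ_i + h_i·σ_(i+1) = 6(Δ_i − Δ_(i-1)) read
  1·σ_0 + 6·σ_1 + 2·σ_2 = 6(Δ_1 - Δ_0) = 42
  2·σ_1 + 8·σ_2 + 2·σ_3 = 6(Δ_2 - Δ_1) = 3
  2·σ_2 + 6·σ_3 + 1·σ_4 = 6(Δ_3 - Δ_2) = -21
Clamped end conditions give two more equations: 2h_0·σ_0 + h_0·σ_1 = 6(Δ_0 - s'(-2)) = -30 and h_3·σ_3 + 2h_3·σ_4 = 6(s'(4) - Δ_3) = -6.
Hence σ_0 = -2705/132, σ_1 = 725/66, σ_2 = -41/24, σ_3 = -175/66, σ_4 = -221/132.
On [3, 4], s'(t) = b_3 + 2c_3·(t - 3) + 3d_3·(t - 3)² with b_3 = Δ_3 - h_3(2σ_3 + σ_4)/6 = -485/264, c_3 = σ_3/2 = -175/132, d_3 = (σ_4 - σ_3)/(6h_3) = 43/264. So s'(3) = -485/264.

-1.8371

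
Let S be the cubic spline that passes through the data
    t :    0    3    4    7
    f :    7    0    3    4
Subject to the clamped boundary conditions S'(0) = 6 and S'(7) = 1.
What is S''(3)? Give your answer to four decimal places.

9.4182

With m_i denoting the second derivative at x_i, h_i = 3, 1, 3, and Δ_i = (y_(i+1) − y_i)/h_i = -7/3, 3, 1/3:
  3·m_0 + 8·m_1 + 1·m_2 = 6(Δ_1 - Δ_0) = 32
  1·m_1 + 8·m_2 + 3·m_3 = 6(Δ_2 - Δ_1) = -16
Clamped end conditions give two more equations: 2h_0·m_0 + h_0·m_1 = 6(Δ_0 - S'(0)) = -50 and h_2·m_2 + 2h_2·m_3 = 6(S'(7) - Δ_2) = 4.
Solving: m_0 = -2152/165, m_1 = 518/55, m_2 = -232/55, m_3 = 458/165.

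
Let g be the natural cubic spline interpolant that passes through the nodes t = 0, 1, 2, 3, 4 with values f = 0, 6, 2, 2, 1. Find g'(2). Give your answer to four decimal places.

Write σ_i for g''(x_i). With h_i = 1, 1, 1, 1 and divided differences Δ_i = 6, -4, 0, -1, the continuity of g' gives the tridiagonal system
  1·σ_0 + 4·σ_1 + 1·σ_2 = 6(Δ_1 - Δ_0) = -60
  1·σ_1 + 4·σ_2 + 1·σ_3 = 6(Δ_2 - Δ_1) = 24
  1·σ_2 + 4·σ_3 + 1·σ_4 = 6(Δ_3 - Δ_2) = -6
Natural end conditions: σ_0 = σ_4 = 0.
Hence σ_0 = 0, σ_1 = -501/28, σ_2 = 81/7, σ_3 = -123/28, σ_4 = 0.
On [2, 3], g'(t) = b_2 + 2c_2·(t - 2) + 3d_2·(t - 2)² with b_2 = Δ_2 - h_2(2σ_2 + σ_3)/6 = -25/8, c_2 = σ_2/2 = 81/14, d_2 = (σ_3 - σ_2)/(6h_2) = -149/56. So g'(2) = -25/8.

-3.1250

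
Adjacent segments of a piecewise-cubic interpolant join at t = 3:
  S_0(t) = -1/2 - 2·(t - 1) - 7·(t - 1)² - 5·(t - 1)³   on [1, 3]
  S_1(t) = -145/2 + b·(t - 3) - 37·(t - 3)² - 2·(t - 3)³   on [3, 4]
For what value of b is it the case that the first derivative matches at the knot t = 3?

S_0'(t) = -2 - 14·(t - 1) - 15·(t - 1)², so S_0'(3) = -90. On the right, S_1'(3) = b, so b = -90.

-90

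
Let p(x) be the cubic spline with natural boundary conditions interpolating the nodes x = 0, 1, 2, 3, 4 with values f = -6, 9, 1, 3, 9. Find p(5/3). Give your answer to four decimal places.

4.1217

With m_i denoting the second derivative at x_i, h_i = 1, 1, 1, 1, and Δ_i = (y_(i+1) − y_i)/h_i = 15, -8, 2, 6:
  1·m_0 + 4·m_1 + 1·m_2 = 6(Δ_1 - Δ_0) = -138
  1·m_1 + 4·m_2 + 1·m_3 = 6(Δ_2 - Δ_1) = 60
  1·m_2 + 4·m_3 + 1·m_4 = 6(Δ_3 - Δ_2) = 24
Natural end conditions: m_0 = m_4 = 0.
Solving the tridiagonal system: m_0 = 0, m_1 = -1143/28, m_2 = 177/7, m_3 = -9/28, m_4 = 0.
On [1, 2], p(x) = 9 + 39/28·(x - 1) - 1143/56·(x - 1)² + 617/56·(x - 1)³.
With (x - 1) = 2/3: p(5/3) = 779/189.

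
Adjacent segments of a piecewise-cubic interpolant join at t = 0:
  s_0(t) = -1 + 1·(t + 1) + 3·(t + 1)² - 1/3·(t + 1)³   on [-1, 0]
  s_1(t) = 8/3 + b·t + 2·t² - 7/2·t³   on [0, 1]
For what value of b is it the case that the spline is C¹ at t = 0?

6

s_0'(t) = 1 + 6·(t + 1) - 1·(t + 1)², so s_0'(0) = 6. On the right, s_1'(0) = b, so b = 6.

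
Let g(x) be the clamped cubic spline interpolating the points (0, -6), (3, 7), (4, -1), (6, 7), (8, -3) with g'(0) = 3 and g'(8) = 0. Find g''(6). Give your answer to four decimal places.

-15.4750

Put M_i = g'' at the i-th knot. Here h = (3, 1, 2, 2) and Δ = (13/3, -8, 4, -5), so the interior equations h_(i-1)·M_(i-1) + 2(h_(i-1)+h_i)·M_i + h_i·M_(i+1) = 6(Δ_i − Δ_(i-1)) read
  3·M_0 + 8·M_1 + 1·M_2 = 6(Δ_1 - Δ_0) = -74
  1·M_1 + 6·M_2 + 2·M_3 = 6(Δ_2 - Δ_1) = 72
  2·M_2 + 8·M_3 + 2·M_4 = 6(Δ_3 - Δ_2) = -54
Clamped end conditions give two more equations: 2h_0·M_0 + h_0·M_1 = 6(Δ_0 - g'(0)) = 8 and h_3·M_3 + 2h_3·M_4 = 6(g'(8) - Δ_3) = 30.
Solving the tridiagonal system: M_0 = 2123/240, M_1 = -601/40, M_2 = 1573/80, M_3 = -619/40, M_4 = 1219/80.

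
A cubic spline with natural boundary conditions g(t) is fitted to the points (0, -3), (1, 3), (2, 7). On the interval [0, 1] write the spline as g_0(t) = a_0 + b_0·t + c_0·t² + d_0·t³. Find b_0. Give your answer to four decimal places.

Let σ_i = g''(x_i). Step sizes h_i = 1, 1; slopes of the chords Δ_i = (y_(i+1) - y_i)/h_i = 6, 4.
  1·σ_0 + 4·σ_1 + 1·σ_2 = 6(Δ_1 - Δ_0) = -12
Natural end conditions: σ_0 = σ_2 = 0.
Forward elimination and back-substitution give σ_0 = 0, σ_1 = -3, σ_2 = 0.
On [0, 1], with g_0(t) = a_0 + b_0·t + c_0·t² + d_0·t³: c_0 = σ_0/2 = 0, d_0 = (σ_1 - σ_0)/(6h_0) = -1/2, b_0 = Δ_0 - h_0(2σ_0 + σ_1)/6 = 13/2.

6.5000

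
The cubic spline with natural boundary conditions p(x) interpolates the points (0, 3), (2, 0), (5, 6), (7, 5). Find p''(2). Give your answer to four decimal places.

2.8022

Let σ_i = p''(x_i). Step sizes h_i = 2, 3, 2; slopes of the chords Δ_i = (y_(i+1) - y_i)/h_i = -3/2, 2, -1/2.
  2·σ_0 + 10·σ_1 + 3·σ_2 = 6(Δ_1 - Δ_0) = 21
  3·σ_1 + 10·σ_2 + 2·σ_3 = 6(Δ_2 - Δ_1) = -15
Natural end conditions: σ_0 = σ_3 = 0.
Hence σ_0 = 0, σ_1 = 255/91, σ_2 = -213/91, σ_3 = 0.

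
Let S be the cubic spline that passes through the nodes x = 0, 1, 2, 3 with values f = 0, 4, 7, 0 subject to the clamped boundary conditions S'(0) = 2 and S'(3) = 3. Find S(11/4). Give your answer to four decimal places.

Write m_i for S''(x_i). With h_i = 1, 1, 1 and divided differences Δ_i = 4, 3, -7, the continuity of S' gives the tridiagonal system
  1·m_0 + 4·m_1 + 1·m_2 = 6(Δ_1 - Δ_0) = -6
  1·m_1 + 4·m_2 + 1·m_3 = 6(Δ_2 - Δ_1) = -60
Clamped end conditions give two more equations: 2h_0·m_0 + h_0·m_1 = 6(Δ_0 - S'(0)) = 12 and h_2·m_2 + 2h_2·m_3 = 6(S'(3) - Δ_2) = 60.
Solving: m_0 = 58/15, m_1 = 64/15, m_2 = -404/15, m_3 = 652/15.
On [2, 3], S(x) = 7 - 79/15·(x - 2) - 202/15·(x - 2)² + 176/15·(x - 2)³.
With (x - 2) = 3/4: S(11/4) = 17/40.

0.4250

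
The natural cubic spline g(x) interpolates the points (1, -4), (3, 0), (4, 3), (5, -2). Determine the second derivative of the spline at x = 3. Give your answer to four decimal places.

3.1304

Write σ_i for g''(x_i). With h_i = 2, 1, 1 and divided differences Δ_i = 2, 3, -5, the continuity of g' gives the tridiagonal system
  2·σ_0 + 6·σ_1 + 1·σ_2 = 6(Δ_1 - Δ_0) = 6
  1·σ_1 + 4·σ_2 + 1·σ_3 = 6(Δ_2 - Δ_1) = -48
Natural end conditions: σ_0 = σ_3 = 0.
Solving the tridiagonal system: σ_0 = 0, σ_1 = 72/23, σ_2 = -294/23, σ_3 = 0.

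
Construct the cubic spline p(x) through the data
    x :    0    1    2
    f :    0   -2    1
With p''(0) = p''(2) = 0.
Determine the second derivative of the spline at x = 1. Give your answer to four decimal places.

Write m_i for p''(x_i). With h_i = 1, 1 and divided differences Δ_i = -2, 3, the continuity of p' gives the tridiagonal system
  1·m_0 + 4·m_1 + 1·m_2 = 6(Δ_1 - Δ_0) = 30
Natural end conditions: m_0 = m_2 = 0.
Forward elimination and back-substitution give m_0 = 0, m_1 = 15/2, m_2 = 0.

7.5000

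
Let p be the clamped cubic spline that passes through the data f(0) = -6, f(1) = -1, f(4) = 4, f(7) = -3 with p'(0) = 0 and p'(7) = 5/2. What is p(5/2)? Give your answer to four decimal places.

5.0141

Let σ_i = p''(x_i). Step sizes h_i = 1, 3, 3; slopes of the chords Δ_i = (y_(i+1) - y_i)/h_i = 5, 5/3, -7/3.
  1·σ_0 + 8·σ_1 + 3·σ_2 = 6(Δ_1 - Δ_0) = -20
  3·σ_1 + 12·σ_2 + 3·σ_3 = 6(Δ_2 - Δ_1) = -24
Clamped end conditions give two more equations: 2h_0·σ_0 + h_0·σ_1 = 6(Δ_0 - p'(0)) = 30 and h_2·σ_2 + 2h_2·σ_3 = 6(p'(7) - Δ_2) = 29.
Solving: σ_0 = 521/31, σ_1 = -112/31, σ_2 = -245/93, σ_3 = 572/93.
On [1, 4], p(x) = -1 + 409/62·(x - 1) - 56/31·(x - 1)² + 91/1674·(x - 1)³.
With (x - 1) = 3/2: p(5/2) = 2487/496.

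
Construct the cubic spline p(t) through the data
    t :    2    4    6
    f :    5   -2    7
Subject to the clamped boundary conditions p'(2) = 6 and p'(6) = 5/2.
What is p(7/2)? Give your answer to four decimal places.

0.0430

Put m_i = p'' at the i-th knot. Here h = (2, 2) and Δ = (-7/2, 9/2), so the interior equations h_(i-1)·m_(i-1) + 2(h_(i-1)+h_i)·m_i + h_i·m_(i+1) = 6(Δ_i − Δ_(i-1)) read
  2·m_0 + 8·m_1 + 2·m_2 = 6(Δ_1 - Δ_0) = 48
Clamped end conditions give two more equations: 2h_0·m_0 + h_0·m_1 = 6(Δ_0 - p'(2)) = -57 and h_1·m_1 + 2h_1·m_2 = 6(p'(6) - Δ_1) = -12.
Hence m_0 = -169/8, m_1 = 55/4, m_2 = -79/8.
On [2, 4], p(t) = 5 + 6·(t - 2) - 169/16·(t - 2)² + 93/32·(t - 2)³.
With (t - 2) = 3/2: p(7/2) = 11/256.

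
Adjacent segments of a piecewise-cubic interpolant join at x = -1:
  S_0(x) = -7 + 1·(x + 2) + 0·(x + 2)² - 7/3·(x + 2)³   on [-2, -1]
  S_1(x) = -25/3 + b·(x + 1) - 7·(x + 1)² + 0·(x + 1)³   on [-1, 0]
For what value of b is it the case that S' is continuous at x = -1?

-6

S_0'(x) = 1 + 0·(x + 2) - 7·(x + 2)², so S_0'(-1) = -6. On the right, S_1'(-1) = b, so b = -6.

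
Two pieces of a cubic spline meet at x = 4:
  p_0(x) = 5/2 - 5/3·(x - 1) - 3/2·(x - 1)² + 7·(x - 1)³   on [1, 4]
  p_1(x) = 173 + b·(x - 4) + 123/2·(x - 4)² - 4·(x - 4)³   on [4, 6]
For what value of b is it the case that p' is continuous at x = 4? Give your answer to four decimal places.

p_0'(x) = -5/3 - 3·(x - 1) + 21·(x - 1)², so p_0'(4) = 535/3. On the right, p_1'(4) = b, so b = 535/3.

178.3333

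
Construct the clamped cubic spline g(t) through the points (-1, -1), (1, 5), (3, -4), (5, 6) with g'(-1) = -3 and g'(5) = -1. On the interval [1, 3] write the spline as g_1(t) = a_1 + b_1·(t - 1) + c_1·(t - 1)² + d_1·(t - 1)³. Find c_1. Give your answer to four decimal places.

-6.5667

Write M_i for g''(x_i). With h_i = 2, 2, 2 and divided differences Δ_i = 3, -9/2, 5, the continuity of g' gives the tridiagonal system
  2·M_0 + 8·M_1 + 2·M_2 = 6(Δ_1 - Δ_0) = -45
  2·M_1 + 8·M_2 + 2·M_3 = 6(Δ_2 - Δ_1) = 57
Clamped end conditions give two more equations: 2h_0·M_0 + h_0·M_1 = 6(Δ_0 - g'(-1)) = 36 and h_2·M_2 + 2h_2·M_3 = 6(g'(5) - Δ_2) = -36.
Solving the tridiagonal system: M_0 = 467/30, M_1 = -197/15, M_2 = 217/15, M_3 = -487/30.
On [1, 3], with g_1(t) = a_1 + b_1·(t - 1) + c_1·(t - 1)² + d_1·(t - 1)³: c_1 = M_1/2 = -197/30, d_1 = (M_2 - M_1)/(6h_1) = 23/10, b_1 = Δ_1 - h_1(2M_1 + M_2)/6 = -17/30.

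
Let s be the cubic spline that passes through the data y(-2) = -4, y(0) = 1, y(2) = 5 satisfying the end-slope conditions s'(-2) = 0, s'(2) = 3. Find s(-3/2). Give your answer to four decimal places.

Put M_i = s'' at the i-th knot. Here h = (2, 2) and Δ = (5/2, 2), so the interior equations h_(i-1)·M_(i-1) + 2(h_(i-1)+h_i)·M_i + h_i·M_(i+1) = 6(Δ_i − Δ_(i-1)) read
  2·M_0 + 8·M_1 + 2·M_2 = 6(Δ_1 - Δ_0) = -3
Clamped end conditions give two more equations: 2h_0·M_0 + h_0·M_1 = 6(Δ_0 - s'(-2)) = 15 and h_1·M_1 + 2h_1·M_2 = 6(s'(2) - Δ_1) = 6.
Forward elimination and back-substitution give M_0 = 39/8, M_1 = -9/4, M_2 = 21/8.
On [-2, 0], s(x) = -4 + 0·(x + 2) + 39/16·(x + 2)² - 19/32·(x + 2)³.
With (x + 2) = 1/2: s(-3/2) = -887/256.

-3.4648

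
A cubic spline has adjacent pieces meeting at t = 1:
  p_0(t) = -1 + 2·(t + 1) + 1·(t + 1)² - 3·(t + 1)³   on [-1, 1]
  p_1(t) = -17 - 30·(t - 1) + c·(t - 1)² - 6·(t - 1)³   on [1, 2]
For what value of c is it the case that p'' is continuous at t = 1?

-17

p_0''(t) = 2 - 18·(t + 1), so p_0''(1) = -34. On the right, p_1''(1) = 2c, so c = -17.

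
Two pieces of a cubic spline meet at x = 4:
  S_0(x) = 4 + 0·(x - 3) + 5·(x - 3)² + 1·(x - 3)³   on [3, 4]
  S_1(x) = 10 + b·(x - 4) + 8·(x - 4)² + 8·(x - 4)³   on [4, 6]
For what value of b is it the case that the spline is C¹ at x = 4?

13

S_0'(x) = 0 + 10·(x - 3) + 3·(x - 3)², so S_0'(4) = 13. On the right, S_1'(4) = b, so b = 13.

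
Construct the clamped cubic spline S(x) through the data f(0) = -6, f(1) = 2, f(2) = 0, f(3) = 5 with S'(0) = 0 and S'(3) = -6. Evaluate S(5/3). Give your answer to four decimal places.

Write m_i for S''(x_i). With h_i = 1, 1, 1 and divided differences Δ_i = 8, -2, 5, the continuity of S' gives the tridiagonal system
  1·m_0 + 4·m_1 + 1·m_2 = 6(Δ_1 - Δ_0) = -60
  1·m_1 + 4·m_2 + 1·m_3 = 6(Δ_2 - Δ_1) = 42
Clamped end conditions give two more equations: 2h_0·m_0 + h_0·m_1 = 6(Δ_0 - S'(0)) = 48 and h_2·m_2 + 2h_2·m_3 = 6(S'(3) - Δ_2) = -66.
Forward elimination and back-substitution give m_0 = 202/5, m_1 = -164/5, m_2 = 154/5, m_3 = -242/5.
On [1, 2], S(x) = 2 + 19/5·(x - 1) - 82/5·(x - 1)² + 53/5·(x - 1)³.
With (x - 1) = 2/3: S(5/3) = 52/135.

0.3852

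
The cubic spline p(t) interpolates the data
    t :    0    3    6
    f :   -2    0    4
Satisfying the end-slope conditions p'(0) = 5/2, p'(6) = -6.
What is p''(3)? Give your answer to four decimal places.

3.5000

Write σ_i for p''(x_i). With h_i = 3, 3 and divided differences Δ_i = 2/3, 4/3, the continuity of p' gives the tridiagonal system
  3·σ_0 + 12·σ_1 + 3·σ_2 = 6(Δ_1 - Δ_0) = 4
Clamped end conditions give two more equations: 2h_0·σ_0 + h_0·σ_1 = 6(Δ_0 - p'(0)) = -11 and h_1·σ_1 + 2h_1·σ_2 = 6(p'(6) - Δ_1) = -44.
Solving: σ_0 = -43/12, σ_1 = 7/2, σ_2 = -109/12.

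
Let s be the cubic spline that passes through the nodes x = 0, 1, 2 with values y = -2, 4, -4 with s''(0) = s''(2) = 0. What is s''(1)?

-21

Put M_i = s'' at the i-th knot. Here h = (1, 1) and Δ = (6, -8), so the interior equations h_(i-1)·M_(i-1) + 2(h_(i-1)+h_i)·M_i + h_i·M_(i+1) = 6(Δ_i − Δ_(i-1)) read
  1·M_0 + 4·M_1 + 1·M_2 = 6(Δ_1 - Δ_0) = -84
Natural end conditions: M_0 = M_2 = 0.
Forward elimination and back-substitution give M_0 = 0, M_1 = -21, M_2 = 0.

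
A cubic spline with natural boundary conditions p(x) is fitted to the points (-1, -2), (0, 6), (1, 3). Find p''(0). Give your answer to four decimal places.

Put m_i = p'' at the i-th knot. Here h = (1, 1) and Δ = (8, -3), so the interior equations h_(i-1)·m_(i-1) + 2(h_(i-1)+h_i)·m_i + h_i·m_(i+1) = 6(Δ_i − Δ_(i-1)) read
  1·m_0 + 4·m_1 + 1·m_2 = 6(Δ_1 - Δ_0) = -66
Natural end conditions: m_0 = m_2 = 0.
Solving: m_0 = 0, m_1 = -33/2, m_2 = 0.

-16.5000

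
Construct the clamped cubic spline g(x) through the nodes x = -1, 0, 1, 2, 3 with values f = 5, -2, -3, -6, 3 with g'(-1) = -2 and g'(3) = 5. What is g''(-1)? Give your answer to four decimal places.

Let σ_i = g''(x_i). Step sizes h_i = 1, 1, 1, 1; slopes of the chords Δ_i = (y_(i+1) - y_i)/h_i = -7, -1, -3, 9.
  1·σ_0 + 4·σ_1 + 1·σ_2 = 6(Δ_1 - Δ_0) = 36
  1·σ_1 + 4·σ_2 + 1·σ_3 = 6(Δ_2 - Δ_1) = -12
  1·σ_2 + 4·σ_3 + 1·σ_4 = 6(Δ_3 - Δ_2) = 72
Clamped end conditions give two more equations: 2h_0·σ_0 + h_0·σ_1 = 6(Δ_0 - g'(-1)) = -30 and h_3·σ_3 + 2h_3·σ_4 = 6(g'(3) - Δ_3) = -24.
Forward elimination and back-substitution give σ_0 = -683/28, σ_1 = 263/14, σ_2 = -59/4, σ_3 = 395/14, σ_4 = -731/28.

-24.3929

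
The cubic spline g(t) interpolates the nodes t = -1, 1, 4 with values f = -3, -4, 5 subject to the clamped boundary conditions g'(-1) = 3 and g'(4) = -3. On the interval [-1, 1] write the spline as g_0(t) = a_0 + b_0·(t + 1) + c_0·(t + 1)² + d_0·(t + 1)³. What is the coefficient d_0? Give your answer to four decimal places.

Let M_i = g''(x_i). Step sizes h_i = 2, 3; slopes of the chords Δ_i = (y_(i+1) - y_i)/h_i = -1/2, 3.
  2·M_0 + 10·M_1 + 3·M_2 = 6(Δ_1 - Δ_0) = 21
Clamped end conditions give two more equations: 2h_0·M_0 + h_0·M_1 = 6(Δ_0 - g'(-1)) = -21 and h_1·M_1 + 2h_1·M_2 = 6(g'(4) - Δ_1) = -36.
Forward elimination and back-substitution give M_0 = -171/20, M_1 = 33/5, M_2 = -93/10.
On [-1, 1], with g_0(t) = a_0 + b_0·(t + 1) + c_0·(t + 1)² + d_0·(t + 1)³: c_0 = M_0/2 = -171/40, d_0 = (M_1 - M_0)/(6h_0) = 101/80, b_0 = Δ_0 - h_0(2M_0 + M_1)/6 = 3.

1.2625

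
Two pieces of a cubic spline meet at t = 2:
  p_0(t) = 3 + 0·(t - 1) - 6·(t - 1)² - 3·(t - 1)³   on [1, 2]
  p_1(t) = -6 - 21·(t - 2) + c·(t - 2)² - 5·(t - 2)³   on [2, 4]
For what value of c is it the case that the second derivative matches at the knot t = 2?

-15

p_0''(t) = -12 - 18·(t - 1), so p_0''(2) = -30. On the right, p_1''(2) = 2c, so c = -15.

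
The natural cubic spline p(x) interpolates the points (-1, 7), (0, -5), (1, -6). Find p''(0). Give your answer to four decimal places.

16.5000

Write m_i for p''(x_i). With h_i = 1, 1 and divided differences Δ_i = -12, -1, the continuity of p' gives the tridiagonal system
  1·m_0 + 4·m_1 + 1·m_2 = 6(Δ_1 - Δ_0) = 66
Natural end conditions: m_0 = m_2 = 0.
Solving: m_0 = 0, m_1 = 33/2, m_2 = 0.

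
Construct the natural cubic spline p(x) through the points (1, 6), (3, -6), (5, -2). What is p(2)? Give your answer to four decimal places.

-1.5000

Write σ_i for p''(x_i). With h_i = 2, 2 and divided differences Δ_i = -6, 2, the continuity of p' gives the tridiagonal system
  2·σ_0 + 8·σ_1 + 2·σ_2 = 6(Δ_1 - Δ_0) = 48
Natural end conditions: σ_0 = σ_2 = 0.
Solving the tridiagonal system: σ_0 = 0, σ_1 = 6, σ_2 = 0.
On [1, 3], p(x) = 6 - 8·(x - 1) + 0·(x - 1)² + 1/2·(x - 1)³.
With (x - 1) = 1: p(2) = -3/2.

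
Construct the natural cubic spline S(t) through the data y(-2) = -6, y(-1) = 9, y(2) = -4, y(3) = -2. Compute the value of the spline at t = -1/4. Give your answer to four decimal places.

10.9071

Put M_i = S'' at the i-th knot. Here h = (1, 3, 1) and Δ = (15, -13/3, 2), so the interior equations h_(i-1)·M_(i-1) + 2(h_(i-1)+h_i)·M_i + h_i·M_(i+1) = 6(Δ_i − Δ_(i-1)) read
  1·M_0 + 8·M_1 + 3·M_2 = 6(Δ_1 - Δ_0) = -116
  3·M_1 + 8·M_2 + 1·M_3 = 6(Δ_2 - Δ_1) = 38
Natural end conditions: M_0 = M_3 = 0.
Hence M_0 = 0, M_1 = -1042/55, M_2 = 652/55, M_3 = 0.
On [-1, 2], S(t) = 9 + 1433/165·(t + 1) - 521/55·(t + 1)² + 77/45·(t + 1)³.
With (t + 1) = 3/4: S(-1/4) = 38393/3520.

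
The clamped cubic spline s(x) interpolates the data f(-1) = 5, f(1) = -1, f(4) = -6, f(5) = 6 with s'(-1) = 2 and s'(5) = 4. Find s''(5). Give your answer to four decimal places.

-31.5641

Put M_i = s'' at the i-th knot. Here h = (2, 3, 1) and Δ = (-3, -5/3, 12), so the interior equations h_(i-1)·M_(i-1) + 2(h_(i-1)+h_i)·M_i + h_i·M_(i+1) = 6(Δ_i − Δ_(i-1)) read
  2·M_0 + 10·M_1 + 3·M_2 = 6(Δ_1 - Δ_0) = 8
  3·M_1 + 8·M_2 + 1·M_3 = 6(Δ_2 - Δ_1) = 82
Clamped end conditions give two more equations: 2h_0·M_0 + h_0·M_1 = 6(Δ_0 - s'(-1)) = -30 and h_2·M_2 + 2h_2·M_3 = 6(s'(5) - Δ_2) = -48.
Forward elimination and back-substitution give M_0 = -244/39, M_1 = -97/39, M_2 = 590/39, M_3 = -1231/39.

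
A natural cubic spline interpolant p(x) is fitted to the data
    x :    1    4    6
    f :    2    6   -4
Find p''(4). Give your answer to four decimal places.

-3.8000

Put σ_i = p'' at the i-th knot. Here h = (3, 2) and Δ = (4/3, -5), so the interior equations h_(i-1)·σ_(i-1) + 2(h_(i-1)+h_i)·σ_i + h_i·σ_(i+1) = 6(Δ_i − Δ_(i-1)) read
  3·σ_0 + 10·σ_1 + 2·σ_2 = 6(Δ_1 - Δ_0) = -38
Natural end conditions: σ_0 = σ_2 = 0.
Hence σ_0 = 0, σ_1 = -19/5, σ_2 = 0.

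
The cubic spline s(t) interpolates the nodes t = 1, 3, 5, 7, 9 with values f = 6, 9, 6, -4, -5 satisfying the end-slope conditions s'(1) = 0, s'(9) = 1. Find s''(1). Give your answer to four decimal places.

Let m_i = s''(x_i). Step sizes h_i = 2, 2, 2, 2; slopes of the chords Δ_i = (y_(i+1) - y_i)/h_i = 3/2, -3/2, -5, -1/2.
  2·m_0 + 8·m_1 + 2·m_2 = 6(Δ_1 - Δ_0) = -18
  2·m_1 + 8·m_2 + 2·m_3 = 6(Δ_2 - Δ_1) = -21
  2·m_2 + 8·m_3 + 2·m_4 = 6(Δ_3 - Δ_2) = 27
Clamped end conditions give two more equations: 2h_0·m_0 + h_0·m_1 = 6(Δ_0 - s'(1)) = 9 and h_3·m_3 + 2h_3·m_4 = 6(s'(9) - Δ_3) = 9.
Solving the tridiagonal system: m_0 = 383/112, m_1 = -131/56, m_2 = -49/16, m_3 = 229/56, m_4 = 23/112.

3.4196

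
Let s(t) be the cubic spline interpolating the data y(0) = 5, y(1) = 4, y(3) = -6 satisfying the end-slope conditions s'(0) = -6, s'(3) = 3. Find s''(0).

Write M_i for s''(x_i). With h_i = 1, 2 and divided differences Δ_i = -1, -5, the continuity of s' gives the tridiagonal system
  1·M_0 + 6·M_1 + 2·M_2 = 6(Δ_1 - Δ_0) = -24
Clamped end conditions give two more equations: 2h_0·M_0 + h_0·M_1 = 6(Δ_0 - s'(0)) = 30 and h_1·M_1 + 2h_1·M_2 = 6(s'(3) - Δ_1) = 48.
Hence M_0 = 22, M_1 = -14, M_2 = 19.

22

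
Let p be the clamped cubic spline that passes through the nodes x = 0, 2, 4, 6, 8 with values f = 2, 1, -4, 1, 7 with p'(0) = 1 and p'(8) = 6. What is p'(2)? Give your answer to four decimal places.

Write M_i for p''(x_i). With h_i = 2, 2, 2, 2 and divided differences Δ_i = -1/2, -5/2, 5/2, 3, the continuity of p' gives the tridiagonal system
  2·M_0 + 8·M_1 + 2·M_2 = 6(Δ_1 - Δ_0) = -12
  2·M_1 + 8·M_2 + 2·M_3 = 6(Δ_2 - Δ_1) = 30
  2·M_2 + 8·M_3 + 2·M_4 = 6(Δ_3 - Δ_2) = 3
Clamped end conditions give two more equations: 2h_0·M_0 + h_0·M_1 = 6(Δ_0 - p'(0)) = -9 and h_3·M_3 + 2h_3·M_4 = 6(p'(8) - Δ_3) = 18.
Hence M_0 = -113/112, M_1 = -139/56, M_2 = 79/16, M_3 = -127/56, M_4 = 631/112.
On [2, 4], p'(x) = b_1 + 2c_1·(x - 2) + 3d_1·(x - 2)² with b_1 = Δ_1 - h_1(2M_1 + M_2)/6 = -279/112, c_1 = M_1/2 = -139/112, d_1 = (M_2 - M_1)/(6h_1) = 277/448. So p'(2) = -279/112.

-2.4911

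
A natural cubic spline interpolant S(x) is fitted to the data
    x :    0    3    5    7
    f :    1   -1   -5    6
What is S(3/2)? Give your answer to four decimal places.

Put M_i = S'' at the i-th knot. Here h = (3, 2, 2) and Δ = (-2/3, -2, 11/2), so the interior equations h_(i-1)·M_(i-1) + 2(h_(i-1)+h_i)·M_i + h_i·M_(i+1) = 6(Δ_i − Δ_(i-1)) read
  3·M_0 + 10·M_1 + 2·M_2 = 6(Δ_1 - Δ_0) = -8
  2·M_1 + 8·M_2 + 2·M_3 = 6(Δ_2 - Δ_1) = 45
Natural end conditions: M_0 = M_3 = 0.
Hence M_0 = 0, M_1 = -77/38, M_2 = 233/38, M_3 = 0.
On [0, 3], S(x) = 1 + 79/228·x + 0·x² - 77/684·x³.
With x = 3/2: S(3/2) = 693/608.

1.1398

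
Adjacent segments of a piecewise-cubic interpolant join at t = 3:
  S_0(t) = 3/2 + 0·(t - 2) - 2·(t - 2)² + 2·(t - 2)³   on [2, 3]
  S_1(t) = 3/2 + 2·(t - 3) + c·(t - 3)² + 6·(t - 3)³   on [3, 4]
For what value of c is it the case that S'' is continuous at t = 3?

4

S_0''(t) = -4 + 12·(t - 2), so S_0''(3) = 8. On the right, S_1''(3) = 2c, so c = 4.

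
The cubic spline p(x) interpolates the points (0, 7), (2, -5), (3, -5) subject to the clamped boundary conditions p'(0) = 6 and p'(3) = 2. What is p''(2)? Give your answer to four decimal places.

14.6667

Let m_i = p''(x_i). Step sizes h_i = 2, 1; slopes of the chords Δ_i = (y_(i+1) - y_i)/h_i = -6, 0.
  2·m_0 + 6·m_1 + 1·m_2 = 6(Δ_1 - Δ_0) = 36
Clamped end conditions give two more equations: 2h_0·m_0 + h_0·m_1 = 6(Δ_0 - p'(0)) = -72 and h_1·m_1 + 2h_1·m_2 = 6(p'(3) - Δ_1) = 12.
Hence m_0 = -76/3, m_1 = 44/3, m_2 = -4/3.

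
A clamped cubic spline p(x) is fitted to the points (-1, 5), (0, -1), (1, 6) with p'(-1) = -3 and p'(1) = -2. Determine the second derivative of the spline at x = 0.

38

With m_i denoting the second derivative at x_i, h_i = 1, 1, and Δ_i = (y_(i+1) − y_i)/h_i = -6, 7:
  1·m_0 + 4·m_1 + 1·m_2 = 6(Δ_1 - Δ_0) = 78
Clamped end conditions give two more equations: 2h_0·m_0 + h_0·m_1 = 6(Δ_0 - p'(-1)) = -18 and h_1·m_1 + 2h_1·m_2 = 6(p'(1) - Δ_1) = -54.
Solving the tridiagonal system: m_0 = -28, m_1 = 38, m_2 = -46.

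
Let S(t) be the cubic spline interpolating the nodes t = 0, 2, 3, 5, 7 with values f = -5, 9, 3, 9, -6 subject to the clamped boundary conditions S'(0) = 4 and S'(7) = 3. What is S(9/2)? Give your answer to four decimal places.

Let M_i = S''(x_i). Step sizes h_i = 2, 1, 2, 2; slopes of the chords Δ_i = (y_(i+1) - y_i)/h_i = 7, -6, 3, -15/2.
  2·M_0 + 6·M_1 + 1·M_2 = 6(Δ_1 - Δ_0) = -78
  1·M_1 + 6·M_2 + 2·M_3 = 6(Δ_2 - Δ_1) = 54
  2·M_2 + 8·M_3 + 2·M_4 = 6(Δ_3 - Δ_2) = -63
Clamped end conditions give two more equations: 2h_0·M_0 + h_0·M_1 = 6(Δ_0 - S'(0)) = 18 and h_3·M_3 + 2h_3·M_4 = 6(S'(7) - Δ_3) = 63.
Hence M_0 = 920/61, M_1 = -1291/61, M_2 = 1148/61, M_3 = -2303/122, M_4 = 3073/122.
On [3, 5], S(t) = 3 - 397/122·(t - 3) + 574/61·(t - 3)² - 1533/488·(t - 3)³.
With (t - 3) = 3/2: S(9/2) = 33921/3904.

8.6888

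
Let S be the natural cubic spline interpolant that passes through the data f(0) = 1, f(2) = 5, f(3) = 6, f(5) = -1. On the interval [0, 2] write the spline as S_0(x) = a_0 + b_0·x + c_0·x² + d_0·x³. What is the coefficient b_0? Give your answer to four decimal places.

Let σ_i = S''(x_i). Step sizes h_i = 2, 1, 2; slopes of the chords Δ_i = (y_(i+1) - y_i)/h_i = 2, 1, -7/2.
  2·σ_0 + 6·σ_1 + 1·σ_2 = 6(Δ_1 - Δ_0) = -6
  1·σ_1 + 6·σ_2 + 2·σ_3 = 6(Δ_2 - Δ_1) = -27
Natural end conditions: σ_0 = σ_3 = 0.
Forward elimination and back-substitution give σ_0 = 0, σ_1 = -9/35, σ_2 = -156/35, σ_3 = 0.
On [0, 2], with S_0(x) = a_0 + b_0·x + c_0·x² + d_0·x³: c_0 = σ_0/2 = 0, d_0 = (σ_1 - σ_0)/(6h_0) = -3/140, b_0 = Δ_0 - h_0(2σ_0 + σ_1)/6 = 73/35.

2.0857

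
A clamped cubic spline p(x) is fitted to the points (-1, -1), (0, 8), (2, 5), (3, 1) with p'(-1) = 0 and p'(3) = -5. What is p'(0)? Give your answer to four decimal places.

9.0143

Put M_i = p'' at the i-th knot. Here h = (1, 2, 1) and Δ = (9, -3/2, -4), so the interior equations h_(i-1)·M_(i-1) + 2(h_(i-1)+h_i)·M_i + h_i·M_(i+1) = 6(Δ_i − Δ_(i-1)) read
  1·M_0 + 6·M_1 + 2·M_2 = 6(Δ_1 - Δ_0) = -63
  2·M_1 + 6·M_2 + 1·M_3 = 6(Δ_2 - Δ_1) = -15
Clamped end conditions give two more equations: 2h_0·M_0 + h_0·M_1 = 6(Δ_0 - p'(-1)) = 54 and h_2·M_2 + 2h_2·M_3 = 6(p'(3) - Δ_2) = -6.
Forward elimination and back-substitution give M_0 = 1259/35, M_1 = -628/35, M_2 = 152/35, M_3 = -181/35.
On [0, 2], p'(x) = b_1 + 2c_1·x + 3d_1·x² with b_1 = Δ_1 - h_1(2M_1 + M_2)/6 = 631/70, c_1 = M_1/2 = -314/35, d_1 = (M_2 - M_1)/(6h_1) = 13/7. So p'(0) = 631/70.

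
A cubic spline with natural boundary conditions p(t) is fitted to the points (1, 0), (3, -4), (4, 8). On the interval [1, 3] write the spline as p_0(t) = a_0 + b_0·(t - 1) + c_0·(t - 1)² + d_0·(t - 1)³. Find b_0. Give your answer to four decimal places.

-6.6667

Write M_i for p''(x_i). With h_i = 2, 1 and divided differences Δ_i = -2, 12, the continuity of p' gives the tridiagonal system
  2·M_0 + 6·M_1 + 1·M_2 = 6(Δ_1 - Δ_0) = 84
Natural end conditions: M_0 = M_2 = 0.
Solving: M_0 = 0, M_1 = 14, M_2 = 0.
On [1, 3], with p_0(t) = a_0 + b_0·(t - 1) + c_0·(t - 1)² + d_0·(t - 1)³: c_0 = M_0/2 = 0, d_0 = (M_1 - M_0)/(6h_0) = 7/6, b_0 = Δ_0 - h_0(2M_0 + M_1)/6 = -20/3.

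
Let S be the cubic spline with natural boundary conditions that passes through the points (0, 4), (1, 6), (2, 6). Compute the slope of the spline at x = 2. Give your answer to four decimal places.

Put m_i = S'' at the i-th knot. Here h = (1, 1) and Δ = (2, 0), so the interior equations h_(i-1)·m_(i-1) + 2(h_(i-1)+h_i)·m_i + h_i·m_(i+1) = 6(Δ_i − Δ_(i-1)) read
  1·m_0 + 4·m_1 + 1·m_2 = 6(Δ_1 - Δ_0) = -12
Natural end conditions: m_0 = m_2 = 0.
Forward elimination and back-substitution give m_0 = 0, m_1 = -3, m_2 = 0.
On [1, 2], S'(x) = b_1 + 2c_1·(x - 1) + 3d_1·(x - 1)² with b_1 = Δ_1 - h_1(2m_1 + m_2)/6 = 1, c_1 = m_1/2 = -3/2, d_1 = (m_2 - m_1)/(6h_1) = 1/2. So S'(2) = -1/2.

-0.5000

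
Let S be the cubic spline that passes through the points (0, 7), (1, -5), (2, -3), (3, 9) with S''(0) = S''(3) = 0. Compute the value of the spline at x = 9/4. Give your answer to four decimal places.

-0.5688

With σ_i denoting the second derivative at x_i, h_i = 1, 1, 1, and Δ_i = (y_(i+1) − y_i)/h_i = -12, 2, 12:
  1·σ_0 + 4·σ_1 + 1·σ_2 = 6(Δ_1 - Δ_0) = 84
  1·σ_1 + 4·σ_2 + 1·σ_3 = 6(Δ_2 - Δ_1) = 60
Natural end conditions: σ_0 = σ_3 = 0.
Solving: σ_0 = 0, σ_1 = 92/5, σ_2 = 52/5, σ_3 = 0.
On [2, 3], S(x) = -3 + 128/15·(x - 2) + 26/5·(x - 2)² - 26/15·(x - 2)³.
With (x - 2) = 1/4: S(9/4) = -91/160.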